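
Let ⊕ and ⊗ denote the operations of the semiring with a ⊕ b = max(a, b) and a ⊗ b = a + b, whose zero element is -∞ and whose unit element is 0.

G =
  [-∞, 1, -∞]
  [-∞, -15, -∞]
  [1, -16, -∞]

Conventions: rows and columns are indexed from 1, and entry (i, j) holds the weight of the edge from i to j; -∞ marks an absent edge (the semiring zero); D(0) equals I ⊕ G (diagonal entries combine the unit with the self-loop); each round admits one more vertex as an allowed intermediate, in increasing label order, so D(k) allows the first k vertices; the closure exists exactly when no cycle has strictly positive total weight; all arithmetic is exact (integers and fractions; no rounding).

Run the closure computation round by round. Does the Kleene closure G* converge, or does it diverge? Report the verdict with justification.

D(0):
  [0, 1, -∞]
  [-∞, 0, -∞]
  [1, -16, 0]
D(1):
  [0, 1, -∞]
  [-∞, 0, -∞]
  [1, 2, 0]
D(2):
  [0, 1, -∞]
  [-∞, 0, -∞]
  [1, 2, 0]
D(3):
  [0, 1, -∞]
  [-∞, 0, -∞]
  [1, 2, 0]
Key observation: every diagonal entry stays at the unit through all rounds, so no improving cycle exists.
Answer: CONVERGES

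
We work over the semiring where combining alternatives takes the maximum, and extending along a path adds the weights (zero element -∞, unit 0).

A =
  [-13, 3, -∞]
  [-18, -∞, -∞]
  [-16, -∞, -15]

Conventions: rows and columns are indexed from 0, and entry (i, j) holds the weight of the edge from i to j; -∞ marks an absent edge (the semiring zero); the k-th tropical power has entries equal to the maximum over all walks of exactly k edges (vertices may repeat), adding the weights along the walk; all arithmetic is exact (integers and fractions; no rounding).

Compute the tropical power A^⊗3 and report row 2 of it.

A^⊗2:
  [-15, -10, -∞]
  [-31, -15, -∞]
  [-29, -13, -30]
A^⊗3:
  [-28, -12, -∞]
  [-33, -28, -∞]
  [-31, -26, -45]
Answer: row 2 of A^⊗3 = [-31, -26, -45]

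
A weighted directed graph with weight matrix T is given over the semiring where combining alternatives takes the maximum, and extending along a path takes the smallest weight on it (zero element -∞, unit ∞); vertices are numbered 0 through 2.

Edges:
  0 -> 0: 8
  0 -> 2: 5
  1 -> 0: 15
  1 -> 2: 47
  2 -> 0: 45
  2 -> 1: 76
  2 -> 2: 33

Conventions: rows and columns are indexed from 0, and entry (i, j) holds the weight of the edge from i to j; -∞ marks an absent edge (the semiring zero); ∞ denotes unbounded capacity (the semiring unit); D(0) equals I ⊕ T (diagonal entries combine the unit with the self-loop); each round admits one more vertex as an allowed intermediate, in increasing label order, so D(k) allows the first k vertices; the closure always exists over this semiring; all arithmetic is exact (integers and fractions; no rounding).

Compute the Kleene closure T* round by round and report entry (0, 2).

D(0):
  [∞, -∞, 5]
  [15, ∞, 47]
  [45, 76, ∞]
D(1):
  [∞, -∞, 5]
  [15, ∞, 47]
  [45, 76, ∞]
D(2):
  [∞, -∞, 5]
  [15, ∞, 47]
  [45, 76, ∞]
D(3):
  [∞, 5, 5]
  [45, ∞, 47]
  [45, 76, ∞]
Answer: T*[0][2] = 5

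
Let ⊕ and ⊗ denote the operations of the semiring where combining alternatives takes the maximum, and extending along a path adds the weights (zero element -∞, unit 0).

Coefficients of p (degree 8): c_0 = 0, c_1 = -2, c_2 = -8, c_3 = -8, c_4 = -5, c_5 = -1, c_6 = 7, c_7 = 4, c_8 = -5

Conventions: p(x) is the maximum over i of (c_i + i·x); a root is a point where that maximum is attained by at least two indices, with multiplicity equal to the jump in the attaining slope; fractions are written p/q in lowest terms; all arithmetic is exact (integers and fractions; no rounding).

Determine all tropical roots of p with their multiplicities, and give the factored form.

hull edge (i=0, c=0) to (i=6, c=7): slope 7/6, span 6
hull edge (i=6, c=7) to (i=7, c=4): slope -3, span 1
hull edge (i=7, c=4) to (i=8, c=-5): slope -9, span 1
Factored form: p(x) = -5 ⊗ (x ⊕ (-7/6)) ⊗ (x ⊕ (-7/6)) ⊗ (x ⊕ (-7/6)) ⊗ (x ⊕ (-7/6)) ⊗ (x ⊕ (-7/6)) ⊗ (x ⊕ (-7/6)) ⊗ (x ⊕ 3) ⊗ (x ⊕ 9)
Answer: roots = -7/6 (mult 6), 3 (mult 1), 9 (mult 1)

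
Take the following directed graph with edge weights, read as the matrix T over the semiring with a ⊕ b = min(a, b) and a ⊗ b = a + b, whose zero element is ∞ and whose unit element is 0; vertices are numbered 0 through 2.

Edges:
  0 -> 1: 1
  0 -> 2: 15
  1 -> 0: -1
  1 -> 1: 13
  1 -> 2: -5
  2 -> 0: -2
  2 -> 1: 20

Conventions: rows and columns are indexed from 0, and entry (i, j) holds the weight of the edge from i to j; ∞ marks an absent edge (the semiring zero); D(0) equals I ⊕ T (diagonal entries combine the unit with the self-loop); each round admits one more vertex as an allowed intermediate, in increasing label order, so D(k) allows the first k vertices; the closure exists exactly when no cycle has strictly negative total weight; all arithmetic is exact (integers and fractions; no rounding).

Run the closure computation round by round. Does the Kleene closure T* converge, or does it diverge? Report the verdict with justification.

D(0):
  [0, 1, 15]
  [-1, 0, -5]
  [-2, 20, 0]
D(1):
  [0, 1, 15]
  [-1, 0, -5]
  [-2, -1, 0]
Detection: at round 2, diagonal entry (2, 2) turns strictly negative.
Key observation: the cycle 2->0->1->2 has total weight (-2) + 1 + (-5), which is strictly negative.
Answer: DIVERGES — negative cycle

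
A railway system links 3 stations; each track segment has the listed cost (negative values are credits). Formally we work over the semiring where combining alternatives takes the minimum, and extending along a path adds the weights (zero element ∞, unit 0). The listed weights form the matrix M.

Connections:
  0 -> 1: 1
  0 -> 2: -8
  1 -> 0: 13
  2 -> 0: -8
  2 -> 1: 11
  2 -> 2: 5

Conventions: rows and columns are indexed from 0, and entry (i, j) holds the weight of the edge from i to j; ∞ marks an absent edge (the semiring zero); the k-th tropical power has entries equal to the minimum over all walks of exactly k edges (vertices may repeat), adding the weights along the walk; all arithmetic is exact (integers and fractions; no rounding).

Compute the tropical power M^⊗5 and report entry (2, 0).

M^⊗2:
  [-16, 3, -3]
  [∞, 14, 5]
  [-3, -7, -16]
M^⊗3:
  [-11, -15, -24]
  [-3, 16, 10]
  [-24, -5, -11]
M^⊗4:
  [-32, -13, -19]
  [2, -2, -11]
  [-19, -23, -32]
M^⊗5:
  [-27, -31, -40]
  [-19, 0, -6]
  [-40, -21, -27]
Key observation: the optimum is the walk 2->0->2->0->2->0, with weight (-8) + (-8) + (-8) + (-8) + (-8) = -40.
Optimal value attained by: walk 2->0->2->0->2->0.
Answer: (M^⊗5)[2][0] = -40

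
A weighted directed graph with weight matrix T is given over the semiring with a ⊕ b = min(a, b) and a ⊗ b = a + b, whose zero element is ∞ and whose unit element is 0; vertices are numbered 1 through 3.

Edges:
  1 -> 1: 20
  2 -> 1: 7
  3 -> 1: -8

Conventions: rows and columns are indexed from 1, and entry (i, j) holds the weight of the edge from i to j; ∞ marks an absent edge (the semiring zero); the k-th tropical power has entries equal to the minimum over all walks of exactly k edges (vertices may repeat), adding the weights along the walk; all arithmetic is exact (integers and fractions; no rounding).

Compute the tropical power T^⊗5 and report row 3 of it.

T^⊗2:
  [40, ∞, ∞]
  [27, ∞, ∞]
  [12, ∞, ∞]
T^⊗3:
  [60, ∞, ∞]
  [47, ∞, ∞]
  [32, ∞, ∞]
T^⊗4:
  [80, ∞, ∞]
  [67, ∞, ∞]
  [52, ∞, ∞]
T^⊗5:
  [100, ∞, ∞]
  [87, ∞, ∞]
  [72, ∞, ∞]
Answer: row 3 of T^⊗5 = [72, ∞, ∞]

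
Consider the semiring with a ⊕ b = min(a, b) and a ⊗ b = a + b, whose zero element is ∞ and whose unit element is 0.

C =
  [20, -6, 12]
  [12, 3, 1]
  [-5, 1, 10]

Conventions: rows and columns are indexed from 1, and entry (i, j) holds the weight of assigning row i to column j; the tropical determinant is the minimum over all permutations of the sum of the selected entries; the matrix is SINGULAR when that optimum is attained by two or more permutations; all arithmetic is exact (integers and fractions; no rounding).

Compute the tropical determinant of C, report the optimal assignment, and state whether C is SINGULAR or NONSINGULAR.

σ = (1, 2, 3): 20 + 3 + 10 = 33
σ = (1, 3, 2): 20 + 1 + 1 = 22
σ = (2, 1, 3): (-6) + 12 + 10 = 16
σ = (2, 3, 1): (-6) + 1 + (-5) = -10
σ = (3, 1, 2): 12 + 12 + 1 = 25
σ = (3, 2, 1): 12 + 3 + (-5) = 10
Optimal value attained by: σ = (2, 3, 1).
Answer: det⊕(C) = -10; verdict: NONSINGULAR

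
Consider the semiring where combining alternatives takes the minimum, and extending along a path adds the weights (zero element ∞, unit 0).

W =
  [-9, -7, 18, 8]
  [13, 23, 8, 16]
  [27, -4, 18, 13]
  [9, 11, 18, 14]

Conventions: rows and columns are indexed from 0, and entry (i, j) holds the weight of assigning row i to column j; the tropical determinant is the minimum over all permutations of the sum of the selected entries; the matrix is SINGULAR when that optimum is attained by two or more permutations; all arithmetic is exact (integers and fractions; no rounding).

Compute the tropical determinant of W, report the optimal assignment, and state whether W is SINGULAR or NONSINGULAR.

σ = (0, 1, 2, 3): (-9) + 23 + 18 + 14 = 46
σ = (0, 1, 3, 2): (-9) + 23 + 13 + 18 = 45
σ = (0, 2, 1, 3): (-9) + 8 + (-4) + 14 = 9
σ = (0, 2, 3, 1): (-9) + 8 + 13 + 11 = 23
σ = (0, 3, 1, 2): (-9) + 16 + (-4) + 18 = 21
σ = (0, 3, 2, 1): (-9) + 16 + 18 + 11 = 36
σ = (1, 0, 2, 3): (-7) + 13 + 18 + 14 = 38
σ = (1, 0, 3, 2): (-7) + 13 + 13 + 18 = 37
σ = (1, 2, 0, 3): (-7) + 8 + 27 + 14 = 42
σ = (1, 2, 3, 0): (-7) + 8 + 13 + 9 = 23
σ = (1, 3, 0, 2): (-7) + 16 + 27 + 18 = 54
σ = (1, 3, 2, 0): (-7) + 16 + 18 + 9 = 36
σ = (2, 0, 1, 3): 18 + 13 + (-4) + 14 = 41
σ = (2, 0, 3, 1): 18 + 13 + 13 + 11 = 55
σ = (2, 1, 0, 3): 18 + 23 + 27 + 14 = 82
σ = (2, 1, 3, 0): 18 + 23 + 13 + 9 = 63
σ = (2, 3, 0, 1): 18 + 16 + 27 + 11 = 72
σ = (2, 3, 1, 0): 18 + 16 + (-4) + 9 = 39
σ = (3, 0, 1, 2): 8 + 13 + (-4) + 18 = 35
σ = (3, 0, 2, 1): 8 + 13 + 18 + 11 = 50
σ = (3, 1, 0, 2): 8 + 23 + 27 + 18 = 76
σ = (3, 1, 2, 0): 8 + 23 + 18 + 9 = 58
σ = (3, 2, 0, 1): 8 + 8 + 27 + 11 = 54
σ = (3, 2, 1, 0): 8 + 8 + (-4) + 9 = 21
Optimal value attained by: σ = (0, 2, 1, 3).
Answer: det⊕(W) = 9; verdict: NONSINGULAR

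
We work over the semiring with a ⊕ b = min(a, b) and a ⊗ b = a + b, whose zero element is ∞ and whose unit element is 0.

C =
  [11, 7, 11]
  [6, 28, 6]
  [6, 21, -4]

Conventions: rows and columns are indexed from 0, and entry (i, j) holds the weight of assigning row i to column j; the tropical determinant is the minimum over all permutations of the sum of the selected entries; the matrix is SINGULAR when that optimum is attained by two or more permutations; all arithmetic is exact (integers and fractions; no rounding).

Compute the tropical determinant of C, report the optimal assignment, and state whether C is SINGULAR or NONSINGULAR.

σ = (0, 1, 2): 11 + 28 + (-4) = 35
σ = (0, 2, 1): 11 + 6 + 21 = 38
σ = (1, 0, 2): 7 + 6 + (-4) = 9
σ = (1, 2, 0): 7 + 6 + 6 = 19
σ = (2, 0, 1): 11 + 6 + 21 = 38
σ = (2, 1, 0): 11 + 28 + 6 = 45
Optimal value attained by: σ = (1, 0, 2).
Answer: det⊕(C) = 9; verdict: NONSINGULAR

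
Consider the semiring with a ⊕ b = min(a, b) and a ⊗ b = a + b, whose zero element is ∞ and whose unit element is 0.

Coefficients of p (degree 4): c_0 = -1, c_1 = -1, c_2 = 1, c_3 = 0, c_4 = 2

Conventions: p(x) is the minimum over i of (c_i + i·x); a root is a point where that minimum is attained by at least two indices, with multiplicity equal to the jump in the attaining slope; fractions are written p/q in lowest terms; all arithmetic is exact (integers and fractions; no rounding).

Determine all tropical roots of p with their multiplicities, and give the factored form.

hull edge (i=0, c=-1) to (i=1, c=-1): slope 0, span 1
hull edge (i=1, c=-1) to (i=3, c=0): slope 1/2, span 2
hull edge (i=3, c=0) to (i=4, c=2): slope 2, span 1
Factored form: p(x) = 2 ⊗ (x ⊕ (-2)) ⊗ (x ⊕ (-1/2)) ⊗ (x ⊕ (-1/2)) ⊗ (x ⊕ 0)
Answer: roots = -2 (mult 1), -1/2 (mult 2), 0 (mult 1)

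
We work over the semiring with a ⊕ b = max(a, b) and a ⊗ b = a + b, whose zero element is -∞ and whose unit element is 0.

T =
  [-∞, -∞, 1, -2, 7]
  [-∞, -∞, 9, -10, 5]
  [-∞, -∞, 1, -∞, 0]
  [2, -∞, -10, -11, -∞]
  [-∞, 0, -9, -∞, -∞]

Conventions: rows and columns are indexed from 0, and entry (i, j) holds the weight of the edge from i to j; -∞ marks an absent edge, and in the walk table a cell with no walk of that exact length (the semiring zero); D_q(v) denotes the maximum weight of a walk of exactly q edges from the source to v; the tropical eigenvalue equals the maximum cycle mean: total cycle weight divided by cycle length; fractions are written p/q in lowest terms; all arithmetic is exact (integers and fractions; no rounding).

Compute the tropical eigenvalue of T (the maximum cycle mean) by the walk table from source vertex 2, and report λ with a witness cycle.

q=0: [-∞, -∞, 0, -∞, -∞]
q=1: [-∞, -∞, 1, -∞, 0]
q=2: [-∞, 0, 2, -∞, 1]
q=3: [-∞, 1, 9, -10, 5]
q=4: [-8, 5, 10, -9, 9]
q=5: [-7, 9, 14, -5, 10]
Optimal cycle mean attained by: cycle 1->2->4->1, total 9 + 0 + 0, length 3.
Answer: λ = 3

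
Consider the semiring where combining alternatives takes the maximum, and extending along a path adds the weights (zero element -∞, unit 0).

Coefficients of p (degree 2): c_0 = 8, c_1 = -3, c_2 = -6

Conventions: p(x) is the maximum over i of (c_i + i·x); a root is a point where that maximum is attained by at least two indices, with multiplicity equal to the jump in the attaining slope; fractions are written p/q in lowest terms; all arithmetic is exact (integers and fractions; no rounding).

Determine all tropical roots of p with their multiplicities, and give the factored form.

hull edge (i=0, c=8) to (i=2, c=-6): slope -7, span 2
Factored form: p(x) = -6 ⊗ (x ⊕ 7) ⊗ (x ⊕ 7)
Answer: roots = 7 (mult 2)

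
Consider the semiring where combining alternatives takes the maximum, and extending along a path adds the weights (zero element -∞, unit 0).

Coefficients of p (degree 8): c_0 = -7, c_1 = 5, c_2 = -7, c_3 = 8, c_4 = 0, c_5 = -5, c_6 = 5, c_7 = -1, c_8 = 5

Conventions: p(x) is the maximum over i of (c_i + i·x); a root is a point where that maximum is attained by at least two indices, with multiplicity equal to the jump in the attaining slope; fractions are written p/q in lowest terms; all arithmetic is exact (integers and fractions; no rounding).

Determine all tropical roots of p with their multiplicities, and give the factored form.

hull edge (i=0, c=-7) to (i=1, c=5): slope 12, span 1
hull edge (i=1, c=5) to (i=3, c=8): slope 3/2, span 2
hull edge (i=3, c=8) to (i=8, c=5): slope -3/5, span 5
Factored form: p(x) = 5 ⊗ (x ⊕ (-12)) ⊗ (x ⊕ (-3/2)) ⊗ (x ⊕ (-3/2)) ⊗ (x ⊕ 3/5) ⊗ (x ⊕ 3/5) ⊗ (x ⊕ 3/5) ⊗ (x ⊕ 3/5) ⊗ (x ⊕ 3/5)
Answer: roots = -12 (mult 1), -3/2 (mult 2), 3/5 (mult 5)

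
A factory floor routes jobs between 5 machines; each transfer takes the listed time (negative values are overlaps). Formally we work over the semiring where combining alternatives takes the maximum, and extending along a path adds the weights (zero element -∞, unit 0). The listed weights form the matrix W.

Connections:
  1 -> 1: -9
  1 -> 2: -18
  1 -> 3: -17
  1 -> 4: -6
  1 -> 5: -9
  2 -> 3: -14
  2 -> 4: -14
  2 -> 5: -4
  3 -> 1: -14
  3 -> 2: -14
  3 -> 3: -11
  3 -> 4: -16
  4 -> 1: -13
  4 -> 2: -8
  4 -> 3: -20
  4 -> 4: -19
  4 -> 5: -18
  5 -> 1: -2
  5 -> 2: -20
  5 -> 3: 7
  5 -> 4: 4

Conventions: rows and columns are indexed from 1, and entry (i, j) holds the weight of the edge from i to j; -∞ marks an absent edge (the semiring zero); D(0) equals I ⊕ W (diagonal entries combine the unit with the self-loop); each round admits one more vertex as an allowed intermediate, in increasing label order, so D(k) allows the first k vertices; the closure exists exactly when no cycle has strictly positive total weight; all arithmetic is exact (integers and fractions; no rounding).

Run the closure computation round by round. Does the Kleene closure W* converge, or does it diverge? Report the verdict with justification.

D(0):
  [0, -18, -17, -6, -9]
  [-∞, 0, -14, -14, -4]
  [-14, -14, 0, -16, -∞]
  [-13, -8, -20, 0, -18]
  [-2, -20, 7, 4, 0]
D(1):
  [0, -18, -17, -6, -9]
  [-∞, 0, -14, -14, -4]
  [-14, -14, 0, -16, -23]
  [-13, -8, -20, 0, -18]
  [-2, -20, 7, 4, 0]
D(2):
  [0, -18, -17, -6, -9]
  [-∞, 0, -14, -14, -4]
  [-14, -14, 0, -16, -18]
  [-13, -8, -20, 0, -12]
  [-2, -20, 7, 4, 0]
D(3):
  [0, -18, -17, -6, -9]
  [-28, 0, -14, -14, -4]
  [-14, -14, 0, -16, -18]
  [-13, -8, -20, 0, -12]
  [-2, -7, 7, 4, 0]
D(4):
  [0, -14, -17, -6, -9]
  [-27, 0, -14, -14, -4]
  [-14, -14, 0, -16, -18]
  [-13, -8, -20, 0, -12]
  [-2, -4, 7, 4, 0]
D(5):
  [0, -13, -2, -5, -9]
  [-6, 0, 3, 0, -4]
  [-14, -14, 0, -14, -18]
  [-13, -8, -5, 0, -12]
  [-2, -4, 7, 4, 0]
Key observation: every diagonal entry stays at the unit through all rounds, so no improving cycle exists.
Answer: CONVERGES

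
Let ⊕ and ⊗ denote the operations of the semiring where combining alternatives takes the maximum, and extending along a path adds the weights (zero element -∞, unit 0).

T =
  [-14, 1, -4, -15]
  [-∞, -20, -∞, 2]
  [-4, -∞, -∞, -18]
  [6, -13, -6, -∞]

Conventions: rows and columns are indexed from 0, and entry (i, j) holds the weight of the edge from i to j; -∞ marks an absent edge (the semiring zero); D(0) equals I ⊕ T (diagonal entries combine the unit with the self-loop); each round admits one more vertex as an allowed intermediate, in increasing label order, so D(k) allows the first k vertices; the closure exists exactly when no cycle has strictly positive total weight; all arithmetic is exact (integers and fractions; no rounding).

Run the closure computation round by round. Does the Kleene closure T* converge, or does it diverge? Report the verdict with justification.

D(0):
  [0, 1, -4, -15]
  [-∞, 0, -∞, 2]
  [-4, -∞, 0, -18]
  [6, -13, -6, 0]
D(1):
  [0, 1, -4, -15]
  [-∞, 0, -∞, 2]
  [-4, -3, 0, -18]
  [6, 7, 2, 0]
Detection: at round 2, diagonal entry (3, 3) turns strictly positive.
Key observation: the cycle 3->0->1->3 has total weight 6 + 1 + 2, which is strictly positive.
Answer: DIVERGES — positive cycle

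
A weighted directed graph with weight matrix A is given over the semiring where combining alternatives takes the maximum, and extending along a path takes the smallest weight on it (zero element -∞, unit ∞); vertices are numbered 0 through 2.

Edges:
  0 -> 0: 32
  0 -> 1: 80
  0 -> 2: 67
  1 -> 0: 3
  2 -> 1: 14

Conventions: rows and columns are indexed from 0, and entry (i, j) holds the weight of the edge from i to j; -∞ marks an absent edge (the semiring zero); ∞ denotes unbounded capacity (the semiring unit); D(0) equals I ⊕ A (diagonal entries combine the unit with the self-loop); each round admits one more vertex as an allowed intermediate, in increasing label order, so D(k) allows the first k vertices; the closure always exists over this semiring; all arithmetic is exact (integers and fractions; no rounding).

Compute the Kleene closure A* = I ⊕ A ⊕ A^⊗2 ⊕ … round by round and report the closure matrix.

D(0):
  [∞, 80, 67]
  [3, ∞, -∞]
  [-∞, 14, ∞]
D(1):
  [∞, 80, 67]
  [3, ∞, 3]
  [-∞, 14, ∞]
D(2):
  [∞, 80, 67]
  [3, ∞, 3]
  [3, 14, ∞]
D(3):
  [∞, 80, 67]
  [3, ∞, 3]
  [3, 14, ∞]
Answer: A* = [[∞, 80, 67], [3, ∞, 3], [3, 14, ∞]]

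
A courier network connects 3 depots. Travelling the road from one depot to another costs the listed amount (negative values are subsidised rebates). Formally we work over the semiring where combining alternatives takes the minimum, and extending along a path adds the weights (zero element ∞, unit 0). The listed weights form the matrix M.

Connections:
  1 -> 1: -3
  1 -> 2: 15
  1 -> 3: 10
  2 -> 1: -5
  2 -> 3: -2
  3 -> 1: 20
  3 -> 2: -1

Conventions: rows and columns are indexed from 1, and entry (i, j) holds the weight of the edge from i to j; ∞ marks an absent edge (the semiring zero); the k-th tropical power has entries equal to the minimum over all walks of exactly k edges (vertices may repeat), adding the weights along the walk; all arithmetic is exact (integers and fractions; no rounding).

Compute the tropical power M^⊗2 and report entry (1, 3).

M^⊗2:
  [-6, 9, 7]
  [-8, -3, 5]
  [-6, 35, -3]
Key observation: the optimum is the walk 1->1->3, with weight (-3) + 10 = 7.
Optimal value attained by: walk 1->1->3.
Answer: (M^⊗2)[1][3] = 7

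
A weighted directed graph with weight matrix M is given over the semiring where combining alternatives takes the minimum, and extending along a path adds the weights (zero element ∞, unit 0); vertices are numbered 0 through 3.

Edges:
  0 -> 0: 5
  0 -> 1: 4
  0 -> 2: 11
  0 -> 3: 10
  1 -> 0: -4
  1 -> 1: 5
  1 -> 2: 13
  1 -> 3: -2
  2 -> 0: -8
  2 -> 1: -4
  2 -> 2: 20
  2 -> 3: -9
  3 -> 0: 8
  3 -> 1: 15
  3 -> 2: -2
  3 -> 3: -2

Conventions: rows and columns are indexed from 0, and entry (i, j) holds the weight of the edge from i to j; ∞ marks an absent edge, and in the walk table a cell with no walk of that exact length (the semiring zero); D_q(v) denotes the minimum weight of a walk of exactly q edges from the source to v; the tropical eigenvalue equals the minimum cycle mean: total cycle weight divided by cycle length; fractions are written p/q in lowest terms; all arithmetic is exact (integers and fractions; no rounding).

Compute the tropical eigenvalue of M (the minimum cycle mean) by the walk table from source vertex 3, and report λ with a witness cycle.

q=0: [∞, ∞, ∞, 0]
q=1: [8, 15, -2, -2]
q=2: [-10, -6, -4, -11]
q=3: [-12, -8, -13, -13]
q=4: [-21, -17, -15, -22]
Optimal cycle mean attained by: cycle 2->3->2, total (-9) + (-2), length 2.
Answer: λ = -11/2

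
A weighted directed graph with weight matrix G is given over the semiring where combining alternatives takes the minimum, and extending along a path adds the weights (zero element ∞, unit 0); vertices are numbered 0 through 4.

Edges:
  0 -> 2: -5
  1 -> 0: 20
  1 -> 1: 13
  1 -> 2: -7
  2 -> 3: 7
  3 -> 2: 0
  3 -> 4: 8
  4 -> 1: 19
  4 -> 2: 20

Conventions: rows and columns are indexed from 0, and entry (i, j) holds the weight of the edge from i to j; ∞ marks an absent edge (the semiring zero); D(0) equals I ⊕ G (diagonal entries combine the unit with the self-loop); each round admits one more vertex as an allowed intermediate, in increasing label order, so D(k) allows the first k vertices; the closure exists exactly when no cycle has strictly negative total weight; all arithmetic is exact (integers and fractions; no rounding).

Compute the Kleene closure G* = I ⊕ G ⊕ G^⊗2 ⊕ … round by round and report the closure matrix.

D(0):
  [0, ∞, -5, ∞, ∞]
  [20, 0, -7, ∞, ∞]
  [∞, ∞, 0, 7, ∞]
  [∞, ∞, 0, 0, 8]
  [∞, 19, 20, ∞, 0]
D(1):
  [0, ∞, -5, ∞, ∞]
  [20, 0, -7, ∞, ∞]
  [∞, ∞, 0, 7, ∞]
  [∞, ∞, 0, 0, 8]
  [∞, 19, 20, ∞, 0]
D(2):
  [0, ∞, -5, ∞, ∞]
  [20, 0, -7, ∞, ∞]
  [∞, ∞, 0, 7, ∞]
  [∞, ∞, 0, 0, 8]
  [39, 19, 12, ∞, 0]
D(3):
  [0, ∞, -5, 2, ∞]
  [20, 0, -7, 0, ∞]
  [∞, ∞, 0, 7, ∞]
  [∞, ∞, 0, 0, 8]
  [39, 19, 12, 19, 0]
D(4):
  [0, ∞, -5, 2, 10]
  [20, 0, -7, 0, 8]
  [∞, ∞, 0, 7, 15]
  [∞, ∞, 0, 0, 8]
  [39, 19, 12, 19, 0]
D(5):
  [0, 29, -5, 2, 10]
  [20, 0, -7, 0, 8]
  [54, 34, 0, 7, 15]
  [47, 27, 0, 0, 8]
  [39, 19, 12, 19, 0]
Answer: G* = [[0, 29, -5, 2, 10], [20, 0, -7, 0, 8], [54, 34, 0, 7, 15], [47, 27, 0, 0, 8], [39, 19, 12, 19, 0]]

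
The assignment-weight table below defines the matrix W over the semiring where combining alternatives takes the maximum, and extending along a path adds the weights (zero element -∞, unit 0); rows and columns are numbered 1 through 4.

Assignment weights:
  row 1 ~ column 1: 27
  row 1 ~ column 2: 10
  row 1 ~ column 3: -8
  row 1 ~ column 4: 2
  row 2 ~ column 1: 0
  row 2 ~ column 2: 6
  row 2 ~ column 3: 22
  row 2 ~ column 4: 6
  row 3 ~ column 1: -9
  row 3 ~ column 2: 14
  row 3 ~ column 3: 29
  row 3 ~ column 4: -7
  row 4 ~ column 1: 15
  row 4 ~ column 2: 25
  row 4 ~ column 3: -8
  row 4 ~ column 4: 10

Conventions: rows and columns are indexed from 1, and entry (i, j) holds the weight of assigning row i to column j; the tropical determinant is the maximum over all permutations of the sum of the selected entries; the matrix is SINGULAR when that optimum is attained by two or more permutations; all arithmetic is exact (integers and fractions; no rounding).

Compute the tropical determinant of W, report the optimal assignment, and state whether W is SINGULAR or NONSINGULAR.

σ = (1, 2, 3, 4): 27 + 6 + 29 + 10 = 72
σ = (1, 2, 4, 3): 27 + 6 + (-7) + (-8) = 18
σ = (1, 3, 2, 4): 27 + 22 + 14 + 10 = 73
σ = (1, 3, 4, 2): 27 + 22 + (-7) + 25 = 67
σ = (1, 4, 2, 3): 27 + 6 + 14 + (-8) = 39
σ = (1, 4, 3, 2): 27 + 6 + 29 + 25 = 87
σ = (2, 1, 3, 4): 10 + 0 + 29 + 10 = 49
σ = (2, 1, 4, 3): 10 + 0 + (-7) + (-8) = -5
σ = (2, 3, 1, 4): 10 + 22 + (-9) + 10 = 33
σ = (2, 3, 4, 1): 10 + 22 + (-7) + 15 = 40
σ = (2, 4, 1, 3): 10 + 6 + (-9) + (-8) = -1
σ = (2, 4, 3, 1): 10 + 6 + 29 + 15 = 60
σ = (3, 1, 2, 4): (-8) + 0 + 14 + 10 = 16
σ = (3, 1, 4, 2): (-8) + 0 + (-7) + 25 = 10
σ = (3, 2, 1, 4): (-8) + 6 + (-9) + 10 = -1
σ = (3, 2, 4, 1): (-8) + 6 + (-7) + 15 = 6
σ = (3, 4, 1, 2): (-8) + 6 + (-9) + 25 = 14
σ = (3, 4, 2, 1): (-8) + 6 + 14 + 15 = 27
σ = (4, 1, 2, 3): 2 + 0 + 14 + (-8) = 8
σ = (4, 1, 3, 2): 2 + 0 + 29 + 25 = 56
σ = (4, 2, 1, 3): 2 + 6 + (-9) + (-8) = -9
σ = (4, 2, 3, 1): 2 + 6 + 29 + 15 = 52
σ = (4, 3, 1, 2): 2 + 22 + (-9) + 25 = 40
σ = (4, 3, 2, 1): 2 + 22 + 14 + 15 = 53
Optimal value attained by: σ = (1, 4, 3, 2).
Answer: det⊕(W) = 87; verdict: NONSINGULAR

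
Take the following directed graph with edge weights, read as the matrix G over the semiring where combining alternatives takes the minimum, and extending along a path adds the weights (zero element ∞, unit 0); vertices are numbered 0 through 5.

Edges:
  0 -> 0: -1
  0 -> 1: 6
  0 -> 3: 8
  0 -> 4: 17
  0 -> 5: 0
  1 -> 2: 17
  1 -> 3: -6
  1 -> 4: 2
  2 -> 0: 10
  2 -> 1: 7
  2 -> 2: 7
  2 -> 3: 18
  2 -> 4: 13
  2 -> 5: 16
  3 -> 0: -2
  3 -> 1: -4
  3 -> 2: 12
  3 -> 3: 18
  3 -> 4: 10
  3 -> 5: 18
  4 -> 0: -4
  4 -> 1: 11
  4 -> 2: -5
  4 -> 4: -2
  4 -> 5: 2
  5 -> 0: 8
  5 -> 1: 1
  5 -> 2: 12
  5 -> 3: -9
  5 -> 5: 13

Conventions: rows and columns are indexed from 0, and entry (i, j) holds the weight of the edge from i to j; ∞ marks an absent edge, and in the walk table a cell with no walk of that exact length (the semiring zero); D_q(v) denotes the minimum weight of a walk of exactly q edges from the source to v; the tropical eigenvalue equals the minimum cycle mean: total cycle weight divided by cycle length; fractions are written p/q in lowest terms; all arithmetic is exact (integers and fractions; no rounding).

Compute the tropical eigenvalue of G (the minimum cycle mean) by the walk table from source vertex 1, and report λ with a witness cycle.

q=0: [∞, 0, ∞, ∞, ∞, ∞]
q=1: [∞, ∞, 17, -6, 2, ∞]
q=2: [-8, -10, -3, 12, 0, 4]
q=3: [-9, -2, -5, -16, -8, -8]
q=4: [-18, -20, -13, -17, -10, -9]
q=5: [-19, -21, -15, -26, -18, -18]
q=6: [-28, -30, -23, -27, -20, -19]
Optimal cycle mean attained by: cycle 1->3->1, total (-6) + (-4), length 2.
Answer: λ = -5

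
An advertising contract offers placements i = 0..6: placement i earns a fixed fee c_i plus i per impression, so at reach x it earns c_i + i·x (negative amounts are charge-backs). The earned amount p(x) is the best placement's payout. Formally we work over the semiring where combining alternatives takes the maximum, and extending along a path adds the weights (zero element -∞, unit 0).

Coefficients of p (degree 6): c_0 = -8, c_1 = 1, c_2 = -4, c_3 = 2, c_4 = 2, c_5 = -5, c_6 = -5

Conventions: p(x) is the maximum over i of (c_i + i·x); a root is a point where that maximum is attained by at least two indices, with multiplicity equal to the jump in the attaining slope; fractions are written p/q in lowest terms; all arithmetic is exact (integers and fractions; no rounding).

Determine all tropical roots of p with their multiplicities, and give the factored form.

hull edge (i=0, c=-8) to (i=1, c=1): slope 9, span 1
hull edge (i=1, c=1) to (i=3, c=2): slope 1/2, span 2
hull edge (i=3, c=2) to (i=4, c=2): slope 0, span 1
hull edge (i=4, c=2) to (i=6, c=-5): slope -7/2, span 2
Factored form: p(x) = -5 ⊗ (x ⊕ (-9)) ⊗ (x ⊕ (-1/2)) ⊗ (x ⊕ (-1/2)) ⊗ (x ⊕ 0) ⊗ (x ⊕ 7/2) ⊗ (x ⊕ 7/2)
Answer: roots = -9 (mult 1), -1/2 (mult 2), 0 (mult 1), 7/2 (mult 2)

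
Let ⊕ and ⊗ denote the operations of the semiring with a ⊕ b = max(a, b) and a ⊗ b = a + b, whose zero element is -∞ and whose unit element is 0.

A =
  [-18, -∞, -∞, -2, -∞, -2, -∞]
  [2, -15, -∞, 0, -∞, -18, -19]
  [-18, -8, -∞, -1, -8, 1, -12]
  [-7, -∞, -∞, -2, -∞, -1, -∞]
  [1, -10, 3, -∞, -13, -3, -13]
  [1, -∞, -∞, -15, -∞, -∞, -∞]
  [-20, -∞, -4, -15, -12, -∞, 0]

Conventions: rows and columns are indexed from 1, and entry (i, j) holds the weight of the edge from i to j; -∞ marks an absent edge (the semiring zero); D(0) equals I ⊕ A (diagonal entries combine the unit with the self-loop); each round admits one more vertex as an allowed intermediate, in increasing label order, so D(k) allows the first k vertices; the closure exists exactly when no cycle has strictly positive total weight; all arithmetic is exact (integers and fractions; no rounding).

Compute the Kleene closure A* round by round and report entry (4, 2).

D(0):
  [0, -∞, -∞, -2, -∞, -2, -∞]
  [2, 0, -∞, 0, -∞, -18, -19]
  [-18, -8, 0, -1, -8, 1, -12]
  [-7, -∞, -∞, 0, -∞, -1, -∞]
  [1, -10, 3, -∞, 0, -3, -13]
  [1, -∞, -∞, -15, -∞, 0, -∞]
  [-20, -∞, -4, -15, -12, -∞, 0]
D(1):
  [0, -∞, -∞, -2, -∞, -2, -∞]
  [2, 0, -∞, 0, -∞, 0, -19]
  [-18, -8, 0, -1, -8, 1, -12]
  [-7, -∞, -∞, 0, -∞, -1, -∞]
  [1, -10, 3, -1, 0, -1, -13]
  [1, -∞, -∞, -1, -∞, 0, -∞]
  [-20, -∞, -4, -15, -12, -22, 0]
D(2):
  [0, -∞, -∞, -2, -∞, -2, -∞]
  [2, 0, -∞, 0, -∞, 0, -19]
  [-6, -8, 0, -1, -8, 1, -12]
  [-7, -∞, -∞, 0, -∞, -1, -∞]
  [1, -10, 3, -1, 0, -1, -13]
  [1, -∞, -∞, -1, -∞, 0, -∞]
  [-20, -∞, -4, -15, -12, -22, 0]
D(3):
  [0, -∞, -∞, -2, -∞, -2, -∞]
  [2, 0, -∞, 0, -∞, 0, -19]
  [-6, -8, 0, -1, -8, 1, -12]
  [-7, -∞, -∞, 0, -∞, -1, -∞]
  [1, -5, 3, 2, 0, 4, -9]
  [1, -∞, -∞, -1, -∞, 0, -∞]
  [-10, -12, -4, -5, -12, -3, 0]
D(4):
  [0, -∞, -∞, -2, -∞, -2, -∞]
  [2, 0, -∞, 0, -∞, 0, -19]
  [-6, -8, 0, -1, -8, 1, -12]
  [-7, -∞, -∞, 0, -∞, -1, -∞]
  [1, -5, 3, 2, 0, 4, -9]
  [1, -∞, -∞, -1, -∞, 0, -∞]
  [-10, -12, -4, -5, -12, -3, 0]
D(5):
  [0, -∞, -∞, -2, -∞, -2, -∞]
  [2, 0, -∞, 0, -∞, 0, -19]
  [-6, -8, 0, -1, -8, 1, -12]
  [-7, -∞, -∞, 0, -∞, -1, -∞]
  [1, -5, 3, 2, 0, 4, -9]
  [1, -∞, -∞, -1, -∞, 0, -∞]
  [-10, -12, -4, -5, -12, -3, 0]
D(6):
  [0, -∞, -∞, -2, -∞, -2, -∞]
  [2, 0, -∞, 0, -∞, 0, -19]
  [2, -8, 0, 0, -8, 1, -12]
  [0, -∞, -∞, 0, -∞, -1, -∞]
  [5, -5, 3, 3, 0, 4, -9]
  [1, -∞, -∞, -1, -∞, 0, -∞]
  [-2, -12, -4, -4, -12, -3, 0]
D(7):
  [0, -∞, -∞, -2, -∞, -2, -∞]
  [2, 0, -23, 0, -31, 0, -19]
  [2, -8, 0, 0, -8, 1, -12]
  [0, -∞, -∞, 0, -∞, -1, -∞]
  [5, -5, 3, 3, 0, 4, -9]
  [1, -∞, -∞, -1, -∞, 0, -∞]
  [-2, -12, -4, -4, -12, -3, 0]
Answer: A*[4][2] = -∞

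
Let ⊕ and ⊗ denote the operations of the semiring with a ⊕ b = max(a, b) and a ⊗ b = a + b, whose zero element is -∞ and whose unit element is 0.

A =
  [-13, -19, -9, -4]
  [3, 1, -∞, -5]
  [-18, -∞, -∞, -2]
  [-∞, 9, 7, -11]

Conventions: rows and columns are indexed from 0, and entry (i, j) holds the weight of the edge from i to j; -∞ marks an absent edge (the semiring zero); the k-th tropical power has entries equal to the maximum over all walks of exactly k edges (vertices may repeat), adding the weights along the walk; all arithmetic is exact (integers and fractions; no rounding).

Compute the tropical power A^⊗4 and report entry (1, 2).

A^⊗2:
  [-16, 5, 3, -11]
  [4, 4, 2, -1]
  [-31, 7, 5, -13]
  [12, 10, -4, 5]
A^⊗3:
  [8, 6, -4, 1]
  [7, 8, 6, 0]
  [10, 8, -6, 3]
  [13, 14, 12, 8]
A^⊗4:
  [9, 10, 8, 4]
  [11, 9, 7, 4]
  [11, 12, 10, 6]
  [17, 17, 15, 10]
Key observation: the optimum is the walk 1->1->0->3->2, with weight 1 + 3 + (-4) + 7 = 7.
Optimal value attained by: walk 1->1->0->3->2.
Answer: (A^⊗4)[1][2] = 7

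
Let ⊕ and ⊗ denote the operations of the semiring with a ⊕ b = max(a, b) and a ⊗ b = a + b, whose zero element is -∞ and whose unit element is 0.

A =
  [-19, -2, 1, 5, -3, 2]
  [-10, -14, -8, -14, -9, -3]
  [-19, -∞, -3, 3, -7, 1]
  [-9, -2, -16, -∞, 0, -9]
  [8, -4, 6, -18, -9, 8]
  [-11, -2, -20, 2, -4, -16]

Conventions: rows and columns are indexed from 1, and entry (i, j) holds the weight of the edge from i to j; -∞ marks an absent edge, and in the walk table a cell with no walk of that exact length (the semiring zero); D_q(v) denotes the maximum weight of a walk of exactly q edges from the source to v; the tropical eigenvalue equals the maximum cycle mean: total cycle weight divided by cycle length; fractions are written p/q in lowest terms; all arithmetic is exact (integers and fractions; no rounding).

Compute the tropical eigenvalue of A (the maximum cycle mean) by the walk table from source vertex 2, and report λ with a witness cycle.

q=0: [-∞, 0, -∞, -∞, -∞, -∞]
q=1: [-10, -14, -8, -14, -9, -3]
q=2: [-1, -5, -3, -1, -7, -1]
q=3: [1, -3, 0, 4, -1, 1]
q=4: [7, 2, 5, 6, 4, 7]
q=5: [12, 5, 10, 12, 6, 12]
q=6: [14, 10, 13, 17, 12, 14]
Optimal cycle mean attained by: cycle 1->4->5->1, total 5 + 0 + 8, length 3.
Answer: λ = 13/3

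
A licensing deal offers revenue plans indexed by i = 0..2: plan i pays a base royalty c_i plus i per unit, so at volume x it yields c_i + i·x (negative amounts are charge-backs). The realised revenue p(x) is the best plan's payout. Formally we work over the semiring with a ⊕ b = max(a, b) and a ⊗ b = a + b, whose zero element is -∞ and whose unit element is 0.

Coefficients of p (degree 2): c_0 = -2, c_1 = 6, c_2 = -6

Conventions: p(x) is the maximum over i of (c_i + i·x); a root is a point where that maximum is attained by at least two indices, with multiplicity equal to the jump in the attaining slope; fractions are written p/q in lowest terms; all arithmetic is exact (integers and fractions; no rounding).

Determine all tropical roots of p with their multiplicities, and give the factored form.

hull edge (i=0, c=-2) to (i=1, c=6): slope 8, span 1
hull edge (i=1, c=6) to (i=2, c=-6): slope -12, span 1
Factored form: p(x) = -6 ⊗ (x ⊕ (-8)) ⊗ (x ⊕ 12)
Answer: roots = -8 (mult 1), 12 (mult 1)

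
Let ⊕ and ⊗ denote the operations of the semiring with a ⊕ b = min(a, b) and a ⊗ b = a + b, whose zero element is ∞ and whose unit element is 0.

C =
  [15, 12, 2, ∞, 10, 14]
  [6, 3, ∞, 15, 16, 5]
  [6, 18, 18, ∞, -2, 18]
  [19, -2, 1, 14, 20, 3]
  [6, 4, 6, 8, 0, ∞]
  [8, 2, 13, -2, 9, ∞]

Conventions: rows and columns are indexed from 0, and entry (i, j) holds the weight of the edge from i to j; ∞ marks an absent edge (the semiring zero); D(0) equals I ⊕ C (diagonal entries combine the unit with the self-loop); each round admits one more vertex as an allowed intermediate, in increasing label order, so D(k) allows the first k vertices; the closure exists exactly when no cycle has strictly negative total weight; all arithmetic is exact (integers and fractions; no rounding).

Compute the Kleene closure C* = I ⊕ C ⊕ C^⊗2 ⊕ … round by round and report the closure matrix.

D(0):
  [0, 12, 2, ∞, 10, 14]
  [6, 0, ∞, 15, 16, 5]
  [6, 18, 0, ∞, -2, 18]
  [19, -2, 1, 0, 20, 3]
  [6, 4, 6, 8, 0, ∞]
  [8, 2, 13, -2, 9, 0]
D(1):
  [0, 12, 2, ∞, 10, 14]
  [6, 0, 8, 15, 16, 5]
  [6, 18, 0, ∞, -2, 18]
  [19, -2, 1, 0, 20, 3]
  [6, 4, 6, 8, 0, 20]
  [8, 2, 10, -2, 9, 0]
D(2):
  [0, 12, 2, 27, 10, 14]
  [6, 0, 8, 15, 16, 5]
  [6, 18, 0, 33, -2, 18]
  [4, -2, 1, 0, 14, 3]
  [6, 4, 6, 8, 0, 9]
  [8, 2, 10, -2, 9, 0]
D(3):
  [0, 12, 2, 27, 0, 14]
  [6, 0, 8, 15, 6, 5]
  [6, 18, 0, 33, -2, 18]
  [4, -2, 1, 0, -1, 3]
  [6, 4, 6, 8, 0, 9]
  [8, 2, 10, -2, 8, 0]
D(4):
  [0, 12, 2, 27, 0, 14]
  [6, 0, 8, 15, 6, 5]
  [6, 18, 0, 33, -2, 18]
  [4, -2, 1, 0, -1, 3]
  [6, 4, 6, 8, 0, 9]
  [2, -4, -1, -2, -3, 0]
D(5):
  [0, 4, 2, 8, 0, 9]
  [6, 0, 8, 14, 6, 5]
  [4, 2, 0, 6, -2, 7]
  [4, -2, 1, 0, -1, 3]
  [6, 4, 6, 8, 0, 9]
  [2, -4, -1, -2, -3, 0]
D(6):
  [0, 4, 2, 7, 0, 9]
  [6, 0, 4, 3, 2, 5]
  [4, 2, 0, 5, -2, 7]
  [4, -2, 1, 0, -1, 3]
  [6, 4, 6, 7, 0, 9]
  [2, -4, -1, -2, -3, 0]
Answer: C* = [[0, 4, 2, 7, 0, 9], [6, 0, 4, 3, 2, 5], [4, 2, 0, 5, -2, 7], [4, -2, 1, 0, -1, 3], [6, 4, 6, 7, 0, 9], [2, -4, -1, -2, -3, 0]]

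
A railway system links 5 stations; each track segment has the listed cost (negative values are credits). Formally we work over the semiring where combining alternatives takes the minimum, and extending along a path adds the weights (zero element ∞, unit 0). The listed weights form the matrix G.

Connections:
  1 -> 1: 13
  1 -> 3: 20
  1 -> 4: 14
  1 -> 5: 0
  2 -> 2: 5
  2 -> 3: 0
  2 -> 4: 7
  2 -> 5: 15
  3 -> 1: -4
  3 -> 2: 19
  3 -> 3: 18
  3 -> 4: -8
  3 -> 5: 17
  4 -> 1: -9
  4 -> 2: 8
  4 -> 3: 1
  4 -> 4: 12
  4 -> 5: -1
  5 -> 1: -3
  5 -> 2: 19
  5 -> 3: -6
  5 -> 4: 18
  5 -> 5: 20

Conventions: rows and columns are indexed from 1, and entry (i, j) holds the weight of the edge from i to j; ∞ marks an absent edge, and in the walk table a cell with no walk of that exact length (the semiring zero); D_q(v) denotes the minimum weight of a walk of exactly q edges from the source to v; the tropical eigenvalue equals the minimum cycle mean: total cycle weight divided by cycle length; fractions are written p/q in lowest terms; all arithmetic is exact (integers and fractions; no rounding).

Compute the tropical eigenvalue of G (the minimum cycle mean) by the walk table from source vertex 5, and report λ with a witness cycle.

q=0: [∞, ∞, ∞, ∞, 0]
q=1: [-3, 19, -6, 18, 20]
q=2: [-10, 13, 12, -14, -3]
q=3: [-23, -6, -13, -2, -15]
q=4: [-18, -1, -21, -21, -23]
q=5: [-30, -13, -29, -29, -22]
Optimal cycle mean attained by: cycle 1->5->3->4->1, total 0 + (-6) + (-8) + (-9), length 4.
Answer: λ = -23/4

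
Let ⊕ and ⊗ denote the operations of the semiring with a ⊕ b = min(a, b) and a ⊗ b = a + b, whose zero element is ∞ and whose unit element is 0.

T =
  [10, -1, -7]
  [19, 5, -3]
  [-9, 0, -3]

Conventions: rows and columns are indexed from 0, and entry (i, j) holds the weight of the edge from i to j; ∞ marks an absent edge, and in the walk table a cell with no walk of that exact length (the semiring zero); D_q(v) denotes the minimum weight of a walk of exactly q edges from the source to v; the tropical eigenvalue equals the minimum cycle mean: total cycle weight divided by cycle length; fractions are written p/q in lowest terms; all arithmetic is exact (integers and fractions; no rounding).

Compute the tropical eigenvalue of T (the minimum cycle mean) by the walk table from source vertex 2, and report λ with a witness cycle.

q=0: [∞, ∞, 0]
q=1: [-9, 0, -3]
q=2: [-12, -10, -16]
q=3: [-25, -16, -19]
Optimal cycle mean attained by: cycle 0->2->0, total (-7) + (-9), length 2.
Answer: λ = -8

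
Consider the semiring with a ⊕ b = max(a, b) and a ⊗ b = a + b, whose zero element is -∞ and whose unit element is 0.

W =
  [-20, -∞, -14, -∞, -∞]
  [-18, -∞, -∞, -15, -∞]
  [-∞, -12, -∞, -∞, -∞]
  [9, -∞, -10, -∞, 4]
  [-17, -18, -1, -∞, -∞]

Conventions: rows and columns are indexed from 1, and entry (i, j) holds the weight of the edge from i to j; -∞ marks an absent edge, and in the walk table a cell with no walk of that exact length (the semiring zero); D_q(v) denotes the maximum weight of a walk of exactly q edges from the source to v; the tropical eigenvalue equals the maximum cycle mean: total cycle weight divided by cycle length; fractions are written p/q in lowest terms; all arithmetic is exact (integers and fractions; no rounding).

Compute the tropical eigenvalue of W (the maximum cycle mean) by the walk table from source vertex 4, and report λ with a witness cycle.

q=0: [-∞, -∞, -∞, 0, -∞]
q=1: [9, -∞, -10, -∞, 4]
q=2: [-11, -14, 3, -∞, -∞]
q=3: [-31, -9, -25, -29, -∞]
q=4: [-20, -37, -39, -24, -25]
q=5: [-15, -43, -26, -52, -20]
Optimal cycle mean attained by: cycle 2->4->5->3->2, total (-15) + 4 + (-1) + (-12), length 4.
Answer: λ = -6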